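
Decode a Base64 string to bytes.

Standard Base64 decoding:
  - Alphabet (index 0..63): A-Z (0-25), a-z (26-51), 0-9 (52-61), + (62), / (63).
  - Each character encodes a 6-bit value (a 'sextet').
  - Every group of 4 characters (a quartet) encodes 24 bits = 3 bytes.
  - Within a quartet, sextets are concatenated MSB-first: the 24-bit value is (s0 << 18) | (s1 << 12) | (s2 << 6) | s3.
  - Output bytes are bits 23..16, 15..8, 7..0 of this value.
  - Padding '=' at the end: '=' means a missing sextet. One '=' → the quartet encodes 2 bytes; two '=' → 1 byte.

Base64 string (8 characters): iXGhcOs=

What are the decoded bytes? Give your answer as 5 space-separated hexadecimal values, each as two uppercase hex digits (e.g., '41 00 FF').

After char 0 ('i'=34): chars_in_quartet=1 acc=0x22 bytes_emitted=0
After char 1 ('X'=23): chars_in_quartet=2 acc=0x897 bytes_emitted=0
After char 2 ('G'=6): chars_in_quartet=3 acc=0x225C6 bytes_emitted=0
After char 3 ('h'=33): chars_in_quartet=4 acc=0x8971A1 -> emit 89 71 A1, reset; bytes_emitted=3
After char 4 ('c'=28): chars_in_quartet=1 acc=0x1C bytes_emitted=3
After char 5 ('O'=14): chars_in_quartet=2 acc=0x70E bytes_emitted=3
After char 6 ('s'=44): chars_in_quartet=3 acc=0x1C3AC bytes_emitted=3
Padding '=': partial quartet acc=0x1C3AC -> emit 70 EB; bytes_emitted=5

Answer: 89 71 A1 70 EB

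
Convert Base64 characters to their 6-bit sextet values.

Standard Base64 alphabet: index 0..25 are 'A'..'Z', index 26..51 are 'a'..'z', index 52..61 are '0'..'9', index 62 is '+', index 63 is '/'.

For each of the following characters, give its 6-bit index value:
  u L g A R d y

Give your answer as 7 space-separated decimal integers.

Answer: 46 11 32 0 17 29 50

Derivation:
'u': a..z range, 26 + ord('u') − ord('a') = 46
'L': A..Z range, ord('L') − ord('A') = 11
'g': a..z range, 26 + ord('g') − ord('a') = 32
'A': A..Z range, ord('A') − ord('A') = 0
'R': A..Z range, ord('R') − ord('A') = 17
'd': a..z range, 26 + ord('d') − ord('a') = 29
'y': a..z range, 26 + ord('y') − ord('a') = 50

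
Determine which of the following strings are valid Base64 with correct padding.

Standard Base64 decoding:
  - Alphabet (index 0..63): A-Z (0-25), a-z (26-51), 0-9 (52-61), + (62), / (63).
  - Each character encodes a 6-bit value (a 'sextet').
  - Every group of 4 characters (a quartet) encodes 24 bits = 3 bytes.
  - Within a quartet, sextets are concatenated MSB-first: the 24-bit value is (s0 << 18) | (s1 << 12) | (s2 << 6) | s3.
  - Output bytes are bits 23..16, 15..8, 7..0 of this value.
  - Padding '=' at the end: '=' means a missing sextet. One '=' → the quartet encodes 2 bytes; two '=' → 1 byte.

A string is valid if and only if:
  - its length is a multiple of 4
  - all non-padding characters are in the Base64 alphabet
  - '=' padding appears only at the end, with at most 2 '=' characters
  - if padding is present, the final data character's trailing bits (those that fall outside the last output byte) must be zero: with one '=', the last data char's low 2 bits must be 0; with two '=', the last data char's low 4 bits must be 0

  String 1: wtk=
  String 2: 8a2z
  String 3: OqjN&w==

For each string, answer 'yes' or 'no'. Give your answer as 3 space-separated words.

Answer: yes yes no

Derivation:
String 1: 'wtk=' → valid
String 2: '8a2z' → valid
String 3: 'OqjN&w==' → invalid (bad char(s): ['&'])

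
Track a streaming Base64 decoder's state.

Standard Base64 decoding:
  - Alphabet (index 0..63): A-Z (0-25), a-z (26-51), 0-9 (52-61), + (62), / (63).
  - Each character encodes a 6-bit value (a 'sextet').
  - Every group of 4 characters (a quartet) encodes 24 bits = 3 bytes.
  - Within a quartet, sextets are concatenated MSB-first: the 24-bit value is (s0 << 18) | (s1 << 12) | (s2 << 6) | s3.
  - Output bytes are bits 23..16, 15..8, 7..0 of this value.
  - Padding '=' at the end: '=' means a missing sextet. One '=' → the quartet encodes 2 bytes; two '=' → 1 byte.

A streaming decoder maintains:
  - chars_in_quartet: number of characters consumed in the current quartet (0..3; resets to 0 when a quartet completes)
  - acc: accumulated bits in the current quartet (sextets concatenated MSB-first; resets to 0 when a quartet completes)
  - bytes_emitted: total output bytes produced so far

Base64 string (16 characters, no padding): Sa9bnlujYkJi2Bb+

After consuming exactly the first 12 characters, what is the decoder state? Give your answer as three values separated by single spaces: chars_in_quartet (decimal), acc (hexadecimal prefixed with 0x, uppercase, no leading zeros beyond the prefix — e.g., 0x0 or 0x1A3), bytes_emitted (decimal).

After char 0 ('S'=18): chars_in_quartet=1 acc=0x12 bytes_emitted=0
After char 1 ('a'=26): chars_in_quartet=2 acc=0x49A bytes_emitted=0
After char 2 ('9'=61): chars_in_quartet=3 acc=0x126BD bytes_emitted=0
After char 3 ('b'=27): chars_in_quartet=4 acc=0x49AF5B -> emit 49 AF 5B, reset; bytes_emitted=3
After char 4 ('n'=39): chars_in_quartet=1 acc=0x27 bytes_emitted=3
After char 5 ('l'=37): chars_in_quartet=2 acc=0x9E5 bytes_emitted=3
After char 6 ('u'=46): chars_in_quartet=3 acc=0x2796E bytes_emitted=3
After char 7 ('j'=35): chars_in_quartet=4 acc=0x9E5BA3 -> emit 9E 5B A3, reset; bytes_emitted=6
After char 8 ('Y'=24): chars_in_quartet=1 acc=0x18 bytes_emitted=6
After char 9 ('k'=36): chars_in_quartet=2 acc=0x624 bytes_emitted=6
After char 10 ('J'=9): chars_in_quartet=3 acc=0x18909 bytes_emitted=6
After char 11 ('i'=34): chars_in_quartet=4 acc=0x624262 -> emit 62 42 62, reset; bytes_emitted=9

Answer: 0 0x0 9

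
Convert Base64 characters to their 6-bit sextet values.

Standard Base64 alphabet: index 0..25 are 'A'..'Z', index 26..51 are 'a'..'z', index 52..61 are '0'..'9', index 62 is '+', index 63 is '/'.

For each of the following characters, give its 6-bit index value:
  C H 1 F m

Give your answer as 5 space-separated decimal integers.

'C': A..Z range, ord('C') − ord('A') = 2
'H': A..Z range, ord('H') − ord('A') = 7
'1': 0..9 range, 52 + ord('1') − ord('0') = 53
'F': A..Z range, ord('F') − ord('A') = 5
'm': a..z range, 26 + ord('m') − ord('a') = 38

Answer: 2 7 53 5 38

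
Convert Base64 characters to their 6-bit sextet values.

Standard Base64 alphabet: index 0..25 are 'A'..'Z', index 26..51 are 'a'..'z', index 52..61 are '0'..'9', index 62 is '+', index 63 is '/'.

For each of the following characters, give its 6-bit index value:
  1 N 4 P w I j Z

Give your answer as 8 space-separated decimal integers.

'1': 0..9 range, 52 + ord('1') − ord('0') = 53
'N': A..Z range, ord('N') − ord('A') = 13
'4': 0..9 range, 52 + ord('4') − ord('0') = 56
'P': A..Z range, ord('P') − ord('A') = 15
'w': a..z range, 26 + ord('w') − ord('a') = 48
'I': A..Z range, ord('I') − ord('A') = 8
'j': a..z range, 26 + ord('j') − ord('a') = 35
'Z': A..Z range, ord('Z') − ord('A') = 25

Answer: 53 13 56 15 48 8 35 25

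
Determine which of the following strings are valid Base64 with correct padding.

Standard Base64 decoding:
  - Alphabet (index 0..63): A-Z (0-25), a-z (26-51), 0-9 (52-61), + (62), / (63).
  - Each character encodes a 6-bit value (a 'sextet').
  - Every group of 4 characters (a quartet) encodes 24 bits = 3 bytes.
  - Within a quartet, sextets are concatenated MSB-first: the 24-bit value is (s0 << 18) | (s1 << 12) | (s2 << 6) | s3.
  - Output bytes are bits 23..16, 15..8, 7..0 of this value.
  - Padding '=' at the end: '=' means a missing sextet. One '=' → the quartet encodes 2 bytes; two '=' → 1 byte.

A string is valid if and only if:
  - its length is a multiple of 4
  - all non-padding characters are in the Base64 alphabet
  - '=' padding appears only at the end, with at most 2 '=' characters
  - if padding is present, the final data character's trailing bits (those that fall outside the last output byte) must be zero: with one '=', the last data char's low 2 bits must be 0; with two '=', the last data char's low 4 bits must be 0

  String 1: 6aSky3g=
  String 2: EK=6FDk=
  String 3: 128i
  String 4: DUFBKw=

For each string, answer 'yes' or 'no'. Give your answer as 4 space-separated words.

String 1: '6aSky3g=' → valid
String 2: 'EK=6FDk=' → invalid (bad char(s): ['=']; '=' in middle)
String 3: '128i' → valid
String 4: 'DUFBKw=' → invalid (len=7 not mult of 4)

Answer: yes no yes no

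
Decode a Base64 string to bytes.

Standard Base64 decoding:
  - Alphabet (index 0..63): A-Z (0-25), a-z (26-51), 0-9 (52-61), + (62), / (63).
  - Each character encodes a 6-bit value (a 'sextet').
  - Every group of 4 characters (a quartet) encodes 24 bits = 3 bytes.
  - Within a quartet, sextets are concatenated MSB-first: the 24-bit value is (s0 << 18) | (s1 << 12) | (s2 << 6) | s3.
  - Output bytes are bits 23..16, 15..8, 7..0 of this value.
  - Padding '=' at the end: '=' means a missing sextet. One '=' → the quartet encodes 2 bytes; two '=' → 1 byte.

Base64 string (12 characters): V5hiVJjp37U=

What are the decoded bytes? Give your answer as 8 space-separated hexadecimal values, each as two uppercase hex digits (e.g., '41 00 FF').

Answer: 57 98 62 54 98 E9 DF B5

Derivation:
After char 0 ('V'=21): chars_in_quartet=1 acc=0x15 bytes_emitted=0
After char 1 ('5'=57): chars_in_quartet=2 acc=0x579 bytes_emitted=0
After char 2 ('h'=33): chars_in_quartet=3 acc=0x15E61 bytes_emitted=0
After char 3 ('i'=34): chars_in_quartet=4 acc=0x579862 -> emit 57 98 62, reset; bytes_emitted=3
After char 4 ('V'=21): chars_in_quartet=1 acc=0x15 bytes_emitted=3
After char 5 ('J'=9): chars_in_quartet=2 acc=0x549 bytes_emitted=3
After char 6 ('j'=35): chars_in_quartet=3 acc=0x15263 bytes_emitted=3
After char 7 ('p'=41): chars_in_quartet=4 acc=0x5498E9 -> emit 54 98 E9, reset; bytes_emitted=6
After char 8 ('3'=55): chars_in_quartet=1 acc=0x37 bytes_emitted=6
After char 9 ('7'=59): chars_in_quartet=2 acc=0xDFB bytes_emitted=6
After char 10 ('U'=20): chars_in_quartet=3 acc=0x37ED4 bytes_emitted=6
Padding '=': partial quartet acc=0x37ED4 -> emit DF B5; bytes_emitted=8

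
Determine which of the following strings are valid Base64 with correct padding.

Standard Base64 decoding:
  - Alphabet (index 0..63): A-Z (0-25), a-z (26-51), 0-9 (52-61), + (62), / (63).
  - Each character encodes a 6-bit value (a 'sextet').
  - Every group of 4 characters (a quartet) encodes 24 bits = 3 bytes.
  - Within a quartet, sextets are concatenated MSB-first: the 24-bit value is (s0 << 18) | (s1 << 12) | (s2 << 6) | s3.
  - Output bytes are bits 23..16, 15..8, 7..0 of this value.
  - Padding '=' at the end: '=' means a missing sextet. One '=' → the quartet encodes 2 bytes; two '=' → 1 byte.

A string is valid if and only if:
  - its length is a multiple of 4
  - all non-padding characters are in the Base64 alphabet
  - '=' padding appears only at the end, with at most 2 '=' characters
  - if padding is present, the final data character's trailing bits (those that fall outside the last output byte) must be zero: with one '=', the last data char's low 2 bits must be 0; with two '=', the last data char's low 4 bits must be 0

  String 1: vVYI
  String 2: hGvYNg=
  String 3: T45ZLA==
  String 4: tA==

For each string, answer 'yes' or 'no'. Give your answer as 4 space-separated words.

Answer: yes no yes yes

Derivation:
String 1: 'vVYI' → valid
String 2: 'hGvYNg=' → invalid (len=7 not mult of 4)
String 3: 'T45ZLA==' → valid
String 4: 'tA==' → valid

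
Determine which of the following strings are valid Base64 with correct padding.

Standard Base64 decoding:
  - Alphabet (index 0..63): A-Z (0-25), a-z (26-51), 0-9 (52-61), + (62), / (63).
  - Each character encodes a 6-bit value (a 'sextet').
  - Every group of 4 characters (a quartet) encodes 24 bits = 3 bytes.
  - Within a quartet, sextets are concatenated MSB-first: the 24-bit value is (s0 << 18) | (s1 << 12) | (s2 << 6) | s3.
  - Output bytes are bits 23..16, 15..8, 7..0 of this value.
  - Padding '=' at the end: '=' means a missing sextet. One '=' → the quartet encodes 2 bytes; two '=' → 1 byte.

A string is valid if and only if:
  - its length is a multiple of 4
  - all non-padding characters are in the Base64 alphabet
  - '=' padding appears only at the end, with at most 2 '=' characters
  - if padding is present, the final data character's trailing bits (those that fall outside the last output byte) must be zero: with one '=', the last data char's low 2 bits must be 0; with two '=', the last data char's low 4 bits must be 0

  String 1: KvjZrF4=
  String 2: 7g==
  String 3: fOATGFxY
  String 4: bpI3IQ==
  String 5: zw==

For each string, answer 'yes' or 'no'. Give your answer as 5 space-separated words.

String 1: 'KvjZrF4=' → valid
String 2: '7g==' → valid
String 3: 'fOATGFxY' → valid
String 4: 'bpI3IQ==' → valid
String 5: 'zw==' → valid

Answer: yes yes yes yes yes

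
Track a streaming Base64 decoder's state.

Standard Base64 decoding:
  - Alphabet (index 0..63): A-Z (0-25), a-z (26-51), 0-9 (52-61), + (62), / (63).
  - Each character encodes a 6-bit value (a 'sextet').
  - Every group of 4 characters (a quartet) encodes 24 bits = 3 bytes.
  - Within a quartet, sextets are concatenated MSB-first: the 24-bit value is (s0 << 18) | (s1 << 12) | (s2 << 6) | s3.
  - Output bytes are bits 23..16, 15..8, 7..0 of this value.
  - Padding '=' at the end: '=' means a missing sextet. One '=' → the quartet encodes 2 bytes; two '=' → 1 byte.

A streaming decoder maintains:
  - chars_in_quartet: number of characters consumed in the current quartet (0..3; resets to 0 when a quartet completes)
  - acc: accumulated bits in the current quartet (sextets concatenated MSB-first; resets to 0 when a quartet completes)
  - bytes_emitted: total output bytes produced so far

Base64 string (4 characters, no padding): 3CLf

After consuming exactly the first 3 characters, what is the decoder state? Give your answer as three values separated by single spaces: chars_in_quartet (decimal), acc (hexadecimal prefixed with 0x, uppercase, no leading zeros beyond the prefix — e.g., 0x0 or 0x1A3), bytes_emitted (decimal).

After char 0 ('3'=55): chars_in_quartet=1 acc=0x37 bytes_emitted=0
After char 1 ('C'=2): chars_in_quartet=2 acc=0xDC2 bytes_emitted=0
After char 2 ('L'=11): chars_in_quartet=3 acc=0x3708B bytes_emitted=0

Answer: 3 0x3708B 0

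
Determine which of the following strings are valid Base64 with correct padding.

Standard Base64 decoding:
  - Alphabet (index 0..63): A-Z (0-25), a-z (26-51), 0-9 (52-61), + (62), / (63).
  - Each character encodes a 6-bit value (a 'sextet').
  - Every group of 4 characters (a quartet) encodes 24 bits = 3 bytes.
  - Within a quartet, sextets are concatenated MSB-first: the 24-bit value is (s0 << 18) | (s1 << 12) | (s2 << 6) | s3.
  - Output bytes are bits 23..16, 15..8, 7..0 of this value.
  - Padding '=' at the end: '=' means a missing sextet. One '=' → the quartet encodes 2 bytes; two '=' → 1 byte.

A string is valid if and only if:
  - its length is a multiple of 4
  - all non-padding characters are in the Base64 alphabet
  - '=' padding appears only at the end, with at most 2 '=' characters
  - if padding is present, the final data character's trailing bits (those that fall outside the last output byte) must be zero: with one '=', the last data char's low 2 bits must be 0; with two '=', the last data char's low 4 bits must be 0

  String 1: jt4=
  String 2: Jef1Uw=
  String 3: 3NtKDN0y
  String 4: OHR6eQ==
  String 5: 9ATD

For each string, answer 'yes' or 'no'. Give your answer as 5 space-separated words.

String 1: 'jt4=' → valid
String 2: 'Jef1Uw=' → invalid (len=7 not mult of 4)
String 3: '3NtKDN0y' → valid
String 4: 'OHR6eQ==' → valid
String 5: '9ATD' → valid

Answer: yes no yes yes yes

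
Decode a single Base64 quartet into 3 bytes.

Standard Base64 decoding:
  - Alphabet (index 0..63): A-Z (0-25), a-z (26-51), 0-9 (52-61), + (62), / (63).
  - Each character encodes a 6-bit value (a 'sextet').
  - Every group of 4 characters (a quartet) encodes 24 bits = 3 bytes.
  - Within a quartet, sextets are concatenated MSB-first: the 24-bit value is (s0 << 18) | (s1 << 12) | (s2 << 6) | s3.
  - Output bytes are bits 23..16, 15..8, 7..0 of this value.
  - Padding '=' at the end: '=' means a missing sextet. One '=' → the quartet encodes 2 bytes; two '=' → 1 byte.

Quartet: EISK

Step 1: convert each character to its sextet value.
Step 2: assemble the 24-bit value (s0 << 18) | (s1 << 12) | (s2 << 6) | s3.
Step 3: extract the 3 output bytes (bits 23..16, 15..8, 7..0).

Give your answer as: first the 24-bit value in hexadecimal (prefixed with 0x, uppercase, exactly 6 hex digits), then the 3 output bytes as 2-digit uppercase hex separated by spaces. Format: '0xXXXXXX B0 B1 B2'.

Sextets: E=4, I=8, S=18, K=10
24-bit: (4<<18) | (8<<12) | (18<<6) | 10
      = 0x100000 | 0x008000 | 0x000480 | 0x00000A
      = 0x10848A
Bytes: (v>>16)&0xFF=10, (v>>8)&0xFF=84, v&0xFF=8A

Answer: 0x10848A 10 84 8A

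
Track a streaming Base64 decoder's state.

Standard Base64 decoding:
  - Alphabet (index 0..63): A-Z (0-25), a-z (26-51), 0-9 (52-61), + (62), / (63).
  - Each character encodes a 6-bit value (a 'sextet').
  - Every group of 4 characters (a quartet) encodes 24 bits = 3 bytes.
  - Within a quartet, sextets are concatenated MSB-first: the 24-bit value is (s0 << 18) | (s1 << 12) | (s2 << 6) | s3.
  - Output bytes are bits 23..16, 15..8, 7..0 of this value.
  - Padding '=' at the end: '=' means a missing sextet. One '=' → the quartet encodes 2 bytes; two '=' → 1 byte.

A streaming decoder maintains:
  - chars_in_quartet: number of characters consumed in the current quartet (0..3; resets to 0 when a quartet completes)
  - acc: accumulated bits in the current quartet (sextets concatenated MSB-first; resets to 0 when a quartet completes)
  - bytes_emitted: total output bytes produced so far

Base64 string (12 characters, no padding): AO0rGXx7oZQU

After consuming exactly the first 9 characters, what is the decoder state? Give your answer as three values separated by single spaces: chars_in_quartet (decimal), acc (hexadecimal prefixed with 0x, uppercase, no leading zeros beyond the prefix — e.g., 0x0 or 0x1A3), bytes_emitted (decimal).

After char 0 ('A'=0): chars_in_quartet=1 acc=0x0 bytes_emitted=0
After char 1 ('O'=14): chars_in_quartet=2 acc=0xE bytes_emitted=0
After char 2 ('0'=52): chars_in_quartet=3 acc=0x3B4 bytes_emitted=0
After char 3 ('r'=43): chars_in_quartet=4 acc=0xED2B -> emit 00 ED 2B, reset; bytes_emitted=3
After char 4 ('G'=6): chars_in_quartet=1 acc=0x6 bytes_emitted=3
After char 5 ('X'=23): chars_in_quartet=2 acc=0x197 bytes_emitted=3
After char 6 ('x'=49): chars_in_quartet=3 acc=0x65F1 bytes_emitted=3
After char 7 ('7'=59): chars_in_quartet=4 acc=0x197C7B -> emit 19 7C 7B, reset; bytes_emitted=6
After char 8 ('o'=40): chars_in_quartet=1 acc=0x28 bytes_emitted=6

Answer: 1 0x28 6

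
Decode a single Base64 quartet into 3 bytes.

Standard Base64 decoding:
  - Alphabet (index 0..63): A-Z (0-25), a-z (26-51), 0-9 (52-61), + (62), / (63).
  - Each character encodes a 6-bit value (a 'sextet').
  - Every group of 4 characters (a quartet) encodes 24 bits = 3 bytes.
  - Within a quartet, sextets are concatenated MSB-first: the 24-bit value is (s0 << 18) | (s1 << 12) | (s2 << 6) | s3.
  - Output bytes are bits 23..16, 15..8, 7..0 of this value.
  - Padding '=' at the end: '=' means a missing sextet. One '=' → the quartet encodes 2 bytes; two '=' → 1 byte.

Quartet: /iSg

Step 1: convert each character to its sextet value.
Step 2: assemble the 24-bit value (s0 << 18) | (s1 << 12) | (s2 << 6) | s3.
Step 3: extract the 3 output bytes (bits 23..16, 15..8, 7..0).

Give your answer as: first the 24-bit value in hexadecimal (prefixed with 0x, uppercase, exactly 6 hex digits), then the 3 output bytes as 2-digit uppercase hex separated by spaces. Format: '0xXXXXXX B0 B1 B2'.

Answer: 0xFE24A0 FE 24 A0

Derivation:
Sextets: /=63, i=34, S=18, g=32
24-bit: (63<<18) | (34<<12) | (18<<6) | 32
      = 0xFC0000 | 0x022000 | 0x000480 | 0x000020
      = 0xFE24A0
Bytes: (v>>16)&0xFF=FE, (v>>8)&0xFF=24, v&0xFF=A0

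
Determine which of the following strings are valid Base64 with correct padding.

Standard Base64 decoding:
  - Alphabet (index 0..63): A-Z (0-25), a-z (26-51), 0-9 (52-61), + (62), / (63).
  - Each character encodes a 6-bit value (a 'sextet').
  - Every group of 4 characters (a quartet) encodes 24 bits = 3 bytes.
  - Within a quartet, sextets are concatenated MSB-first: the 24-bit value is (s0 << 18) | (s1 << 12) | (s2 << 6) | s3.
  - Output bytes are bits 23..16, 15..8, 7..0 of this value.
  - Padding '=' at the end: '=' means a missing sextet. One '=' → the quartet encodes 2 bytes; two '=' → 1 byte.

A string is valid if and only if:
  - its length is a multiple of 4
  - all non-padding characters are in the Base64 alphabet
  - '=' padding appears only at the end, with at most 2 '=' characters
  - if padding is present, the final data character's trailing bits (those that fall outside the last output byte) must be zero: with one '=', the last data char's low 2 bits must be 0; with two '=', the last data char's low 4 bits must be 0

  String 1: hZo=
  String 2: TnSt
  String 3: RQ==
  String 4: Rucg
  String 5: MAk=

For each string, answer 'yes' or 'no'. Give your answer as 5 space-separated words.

Answer: yes yes yes yes yes

Derivation:
String 1: 'hZo=' → valid
String 2: 'TnSt' → valid
String 3: 'RQ==' → valid
String 4: 'Rucg' → valid
String 5: 'MAk=' → valid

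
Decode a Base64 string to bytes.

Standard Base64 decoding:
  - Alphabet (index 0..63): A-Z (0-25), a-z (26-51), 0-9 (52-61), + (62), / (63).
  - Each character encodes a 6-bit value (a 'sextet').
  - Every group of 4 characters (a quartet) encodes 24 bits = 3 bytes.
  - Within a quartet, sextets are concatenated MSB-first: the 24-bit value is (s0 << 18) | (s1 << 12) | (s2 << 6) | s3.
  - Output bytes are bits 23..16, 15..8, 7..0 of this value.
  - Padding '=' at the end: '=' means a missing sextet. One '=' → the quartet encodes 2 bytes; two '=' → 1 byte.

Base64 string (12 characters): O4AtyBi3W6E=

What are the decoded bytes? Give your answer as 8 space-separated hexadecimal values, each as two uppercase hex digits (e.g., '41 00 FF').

Answer: 3B 80 2D C8 18 B7 5B A1

Derivation:
After char 0 ('O'=14): chars_in_quartet=1 acc=0xE bytes_emitted=0
After char 1 ('4'=56): chars_in_quartet=2 acc=0x3B8 bytes_emitted=0
After char 2 ('A'=0): chars_in_quartet=3 acc=0xEE00 bytes_emitted=0
After char 3 ('t'=45): chars_in_quartet=4 acc=0x3B802D -> emit 3B 80 2D, reset; bytes_emitted=3
After char 4 ('y'=50): chars_in_quartet=1 acc=0x32 bytes_emitted=3
After char 5 ('B'=1): chars_in_quartet=2 acc=0xC81 bytes_emitted=3
After char 6 ('i'=34): chars_in_quartet=3 acc=0x32062 bytes_emitted=3
After char 7 ('3'=55): chars_in_quartet=4 acc=0xC818B7 -> emit C8 18 B7, reset; bytes_emitted=6
After char 8 ('W'=22): chars_in_quartet=1 acc=0x16 bytes_emitted=6
After char 9 ('6'=58): chars_in_quartet=2 acc=0x5BA bytes_emitted=6
After char 10 ('E'=4): chars_in_quartet=3 acc=0x16E84 bytes_emitted=6
Padding '=': partial quartet acc=0x16E84 -> emit 5B A1; bytes_emitted=8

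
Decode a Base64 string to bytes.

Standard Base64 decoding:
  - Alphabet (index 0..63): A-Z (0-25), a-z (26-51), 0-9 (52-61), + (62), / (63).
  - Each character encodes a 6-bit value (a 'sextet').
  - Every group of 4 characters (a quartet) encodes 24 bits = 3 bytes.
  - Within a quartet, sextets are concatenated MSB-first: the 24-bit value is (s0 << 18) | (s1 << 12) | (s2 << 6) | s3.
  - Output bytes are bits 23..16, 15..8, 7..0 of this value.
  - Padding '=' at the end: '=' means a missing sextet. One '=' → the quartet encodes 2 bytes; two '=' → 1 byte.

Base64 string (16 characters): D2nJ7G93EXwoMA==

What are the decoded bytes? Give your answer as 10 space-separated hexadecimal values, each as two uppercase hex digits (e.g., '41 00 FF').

Answer: 0F 69 C9 EC 6F 77 11 7C 28 30

Derivation:
After char 0 ('D'=3): chars_in_quartet=1 acc=0x3 bytes_emitted=0
After char 1 ('2'=54): chars_in_quartet=2 acc=0xF6 bytes_emitted=0
After char 2 ('n'=39): chars_in_quartet=3 acc=0x3DA7 bytes_emitted=0
After char 3 ('J'=9): chars_in_quartet=4 acc=0xF69C9 -> emit 0F 69 C9, reset; bytes_emitted=3
After char 4 ('7'=59): chars_in_quartet=1 acc=0x3B bytes_emitted=3
After char 5 ('G'=6): chars_in_quartet=2 acc=0xEC6 bytes_emitted=3
After char 6 ('9'=61): chars_in_quartet=3 acc=0x3B1BD bytes_emitted=3
After char 7 ('3'=55): chars_in_quartet=4 acc=0xEC6F77 -> emit EC 6F 77, reset; bytes_emitted=6
After char 8 ('E'=4): chars_in_quartet=1 acc=0x4 bytes_emitted=6
After char 9 ('X'=23): chars_in_quartet=2 acc=0x117 bytes_emitted=6
After char 10 ('w'=48): chars_in_quartet=3 acc=0x45F0 bytes_emitted=6
After char 11 ('o'=40): chars_in_quartet=4 acc=0x117C28 -> emit 11 7C 28, reset; bytes_emitted=9
After char 12 ('M'=12): chars_in_quartet=1 acc=0xC bytes_emitted=9
After char 13 ('A'=0): chars_in_quartet=2 acc=0x300 bytes_emitted=9
Padding '==': partial quartet acc=0x300 -> emit 30; bytes_emitted=10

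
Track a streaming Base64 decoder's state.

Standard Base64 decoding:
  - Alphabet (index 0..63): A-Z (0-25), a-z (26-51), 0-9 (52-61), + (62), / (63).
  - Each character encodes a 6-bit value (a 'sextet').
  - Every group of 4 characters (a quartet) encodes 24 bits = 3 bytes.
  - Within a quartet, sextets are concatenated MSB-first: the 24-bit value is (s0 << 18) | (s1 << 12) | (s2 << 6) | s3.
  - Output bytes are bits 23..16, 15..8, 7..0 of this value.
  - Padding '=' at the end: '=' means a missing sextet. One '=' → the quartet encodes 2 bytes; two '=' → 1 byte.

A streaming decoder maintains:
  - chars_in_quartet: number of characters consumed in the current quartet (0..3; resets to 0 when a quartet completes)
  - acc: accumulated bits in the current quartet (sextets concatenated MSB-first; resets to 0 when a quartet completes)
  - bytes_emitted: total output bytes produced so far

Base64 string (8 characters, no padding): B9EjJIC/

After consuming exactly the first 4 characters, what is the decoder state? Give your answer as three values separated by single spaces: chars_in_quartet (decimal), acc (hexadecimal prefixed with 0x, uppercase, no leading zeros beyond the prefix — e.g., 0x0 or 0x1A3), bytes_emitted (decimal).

After char 0 ('B'=1): chars_in_quartet=1 acc=0x1 bytes_emitted=0
After char 1 ('9'=61): chars_in_quartet=2 acc=0x7D bytes_emitted=0
After char 2 ('E'=4): chars_in_quartet=3 acc=0x1F44 bytes_emitted=0
After char 3 ('j'=35): chars_in_quartet=4 acc=0x7D123 -> emit 07 D1 23, reset; bytes_emitted=3

Answer: 0 0x0 3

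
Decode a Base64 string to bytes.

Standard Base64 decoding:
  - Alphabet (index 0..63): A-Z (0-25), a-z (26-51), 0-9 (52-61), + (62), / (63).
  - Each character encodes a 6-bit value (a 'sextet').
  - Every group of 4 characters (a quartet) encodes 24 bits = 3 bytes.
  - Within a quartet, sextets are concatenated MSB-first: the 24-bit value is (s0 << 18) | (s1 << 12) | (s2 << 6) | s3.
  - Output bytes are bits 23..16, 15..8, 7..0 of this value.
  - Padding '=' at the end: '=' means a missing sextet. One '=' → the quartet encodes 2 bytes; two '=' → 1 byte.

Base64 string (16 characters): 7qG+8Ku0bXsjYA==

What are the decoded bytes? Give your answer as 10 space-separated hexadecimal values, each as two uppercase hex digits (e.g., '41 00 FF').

After char 0 ('7'=59): chars_in_quartet=1 acc=0x3B bytes_emitted=0
After char 1 ('q'=42): chars_in_quartet=2 acc=0xEEA bytes_emitted=0
After char 2 ('G'=6): chars_in_quartet=3 acc=0x3BA86 bytes_emitted=0
After char 3 ('+'=62): chars_in_quartet=4 acc=0xEEA1BE -> emit EE A1 BE, reset; bytes_emitted=3
After char 4 ('8'=60): chars_in_quartet=1 acc=0x3C bytes_emitted=3
After char 5 ('K'=10): chars_in_quartet=2 acc=0xF0A bytes_emitted=3
After char 6 ('u'=46): chars_in_quartet=3 acc=0x3C2AE bytes_emitted=3
After char 7 ('0'=52): chars_in_quartet=4 acc=0xF0ABB4 -> emit F0 AB B4, reset; bytes_emitted=6
After char 8 ('b'=27): chars_in_quartet=1 acc=0x1B bytes_emitted=6
After char 9 ('X'=23): chars_in_quartet=2 acc=0x6D7 bytes_emitted=6
After char 10 ('s'=44): chars_in_quartet=3 acc=0x1B5EC bytes_emitted=6
After char 11 ('j'=35): chars_in_quartet=4 acc=0x6D7B23 -> emit 6D 7B 23, reset; bytes_emitted=9
After char 12 ('Y'=24): chars_in_quartet=1 acc=0x18 bytes_emitted=9
After char 13 ('A'=0): chars_in_quartet=2 acc=0x600 bytes_emitted=9
Padding '==': partial quartet acc=0x600 -> emit 60; bytes_emitted=10

Answer: EE A1 BE F0 AB B4 6D 7B 23 60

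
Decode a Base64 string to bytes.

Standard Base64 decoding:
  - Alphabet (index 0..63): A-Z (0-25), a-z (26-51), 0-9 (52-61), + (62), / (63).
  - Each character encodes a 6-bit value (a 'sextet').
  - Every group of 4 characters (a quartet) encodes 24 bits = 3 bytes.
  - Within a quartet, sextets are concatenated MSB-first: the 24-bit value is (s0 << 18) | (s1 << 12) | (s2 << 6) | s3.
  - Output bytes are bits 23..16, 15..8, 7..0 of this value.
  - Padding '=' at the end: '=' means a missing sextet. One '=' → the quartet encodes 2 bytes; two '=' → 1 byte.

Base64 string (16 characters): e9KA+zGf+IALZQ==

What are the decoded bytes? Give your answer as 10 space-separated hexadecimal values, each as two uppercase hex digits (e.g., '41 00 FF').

Answer: 7B D2 80 FB 31 9F F8 80 0B 65

Derivation:
After char 0 ('e'=30): chars_in_quartet=1 acc=0x1E bytes_emitted=0
After char 1 ('9'=61): chars_in_quartet=2 acc=0x7BD bytes_emitted=0
After char 2 ('K'=10): chars_in_quartet=3 acc=0x1EF4A bytes_emitted=0
After char 3 ('A'=0): chars_in_quartet=4 acc=0x7BD280 -> emit 7B D2 80, reset; bytes_emitted=3
After char 4 ('+'=62): chars_in_quartet=1 acc=0x3E bytes_emitted=3
After char 5 ('z'=51): chars_in_quartet=2 acc=0xFB3 bytes_emitted=3
After char 6 ('G'=6): chars_in_quartet=3 acc=0x3ECC6 bytes_emitted=3
After char 7 ('f'=31): chars_in_quartet=4 acc=0xFB319F -> emit FB 31 9F, reset; bytes_emitted=6
After char 8 ('+'=62): chars_in_quartet=1 acc=0x3E bytes_emitted=6
After char 9 ('I'=8): chars_in_quartet=2 acc=0xF88 bytes_emitted=6
After char 10 ('A'=0): chars_in_quartet=3 acc=0x3E200 bytes_emitted=6
After char 11 ('L'=11): chars_in_quartet=4 acc=0xF8800B -> emit F8 80 0B, reset; bytes_emitted=9
After char 12 ('Z'=25): chars_in_quartet=1 acc=0x19 bytes_emitted=9
After char 13 ('Q'=16): chars_in_quartet=2 acc=0x650 bytes_emitted=9
Padding '==': partial quartet acc=0x650 -> emit 65; bytes_emitted=10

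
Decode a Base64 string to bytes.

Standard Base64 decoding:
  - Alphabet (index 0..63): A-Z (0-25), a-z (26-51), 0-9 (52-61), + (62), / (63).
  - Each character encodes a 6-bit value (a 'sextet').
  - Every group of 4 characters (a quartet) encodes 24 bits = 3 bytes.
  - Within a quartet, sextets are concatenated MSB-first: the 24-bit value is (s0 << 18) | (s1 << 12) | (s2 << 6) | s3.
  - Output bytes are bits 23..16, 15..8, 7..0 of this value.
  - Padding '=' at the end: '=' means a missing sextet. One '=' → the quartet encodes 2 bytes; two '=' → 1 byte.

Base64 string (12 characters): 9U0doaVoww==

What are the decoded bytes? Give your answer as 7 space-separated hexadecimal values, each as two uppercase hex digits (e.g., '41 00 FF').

After char 0 ('9'=61): chars_in_quartet=1 acc=0x3D bytes_emitted=0
After char 1 ('U'=20): chars_in_quartet=2 acc=0xF54 bytes_emitted=0
After char 2 ('0'=52): chars_in_quartet=3 acc=0x3D534 bytes_emitted=0
After char 3 ('d'=29): chars_in_quartet=4 acc=0xF54D1D -> emit F5 4D 1D, reset; bytes_emitted=3
After char 4 ('o'=40): chars_in_quartet=1 acc=0x28 bytes_emitted=3
After char 5 ('a'=26): chars_in_quartet=2 acc=0xA1A bytes_emitted=3
After char 6 ('V'=21): chars_in_quartet=3 acc=0x28695 bytes_emitted=3
After char 7 ('o'=40): chars_in_quartet=4 acc=0xA1A568 -> emit A1 A5 68, reset; bytes_emitted=6
After char 8 ('w'=48): chars_in_quartet=1 acc=0x30 bytes_emitted=6
After char 9 ('w'=48): chars_in_quartet=2 acc=0xC30 bytes_emitted=6
Padding '==': partial quartet acc=0xC30 -> emit C3; bytes_emitted=7

Answer: F5 4D 1D A1 A5 68 C3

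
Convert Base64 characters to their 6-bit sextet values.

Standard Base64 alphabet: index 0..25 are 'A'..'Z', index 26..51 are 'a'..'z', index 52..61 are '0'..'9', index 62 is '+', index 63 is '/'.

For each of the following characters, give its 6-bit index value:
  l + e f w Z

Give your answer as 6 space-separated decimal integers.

'l': a..z range, 26 + ord('l') − ord('a') = 37
'+': index 62
'e': a..z range, 26 + ord('e') − ord('a') = 30
'f': a..z range, 26 + ord('f') − ord('a') = 31
'w': a..z range, 26 + ord('w') − ord('a') = 48
'Z': A..Z range, ord('Z') − ord('A') = 25

Answer: 37 62 30 31 48 25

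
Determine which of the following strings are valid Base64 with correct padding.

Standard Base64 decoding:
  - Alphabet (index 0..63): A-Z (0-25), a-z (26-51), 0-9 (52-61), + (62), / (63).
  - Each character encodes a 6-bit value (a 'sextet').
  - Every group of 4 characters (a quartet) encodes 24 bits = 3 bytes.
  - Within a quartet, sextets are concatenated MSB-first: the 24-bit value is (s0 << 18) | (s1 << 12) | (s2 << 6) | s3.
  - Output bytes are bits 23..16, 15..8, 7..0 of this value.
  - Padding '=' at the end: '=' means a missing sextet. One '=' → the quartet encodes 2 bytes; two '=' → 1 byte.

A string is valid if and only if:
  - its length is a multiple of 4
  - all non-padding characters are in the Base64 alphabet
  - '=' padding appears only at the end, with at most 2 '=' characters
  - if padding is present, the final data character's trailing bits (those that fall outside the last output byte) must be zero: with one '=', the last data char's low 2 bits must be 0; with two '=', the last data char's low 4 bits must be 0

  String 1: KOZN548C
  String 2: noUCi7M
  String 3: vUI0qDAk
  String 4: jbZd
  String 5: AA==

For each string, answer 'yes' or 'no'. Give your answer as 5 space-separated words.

Answer: yes no yes yes yes

Derivation:
String 1: 'KOZN548C' → valid
String 2: 'noUCi7M' → invalid (len=7 not mult of 4)
String 3: 'vUI0qDAk' → valid
String 4: 'jbZd' → valid
String 5: 'AA==' → valid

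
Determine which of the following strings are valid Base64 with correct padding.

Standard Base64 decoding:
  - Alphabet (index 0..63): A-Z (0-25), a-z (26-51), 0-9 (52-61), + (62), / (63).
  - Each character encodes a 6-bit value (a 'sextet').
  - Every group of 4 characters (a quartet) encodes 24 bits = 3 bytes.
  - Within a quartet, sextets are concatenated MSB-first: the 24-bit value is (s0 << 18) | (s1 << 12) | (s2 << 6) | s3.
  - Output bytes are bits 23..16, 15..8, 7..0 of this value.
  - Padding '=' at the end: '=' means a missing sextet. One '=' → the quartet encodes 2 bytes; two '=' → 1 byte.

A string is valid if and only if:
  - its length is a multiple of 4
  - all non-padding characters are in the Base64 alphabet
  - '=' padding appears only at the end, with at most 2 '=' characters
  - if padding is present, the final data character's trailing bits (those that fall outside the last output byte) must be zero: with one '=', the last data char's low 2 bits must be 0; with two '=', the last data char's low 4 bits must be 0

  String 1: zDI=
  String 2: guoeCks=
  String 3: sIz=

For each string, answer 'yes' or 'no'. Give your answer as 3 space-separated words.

Answer: yes yes no

Derivation:
String 1: 'zDI=' → valid
String 2: 'guoeCks=' → valid
String 3: 'sIz=' → invalid (bad trailing bits)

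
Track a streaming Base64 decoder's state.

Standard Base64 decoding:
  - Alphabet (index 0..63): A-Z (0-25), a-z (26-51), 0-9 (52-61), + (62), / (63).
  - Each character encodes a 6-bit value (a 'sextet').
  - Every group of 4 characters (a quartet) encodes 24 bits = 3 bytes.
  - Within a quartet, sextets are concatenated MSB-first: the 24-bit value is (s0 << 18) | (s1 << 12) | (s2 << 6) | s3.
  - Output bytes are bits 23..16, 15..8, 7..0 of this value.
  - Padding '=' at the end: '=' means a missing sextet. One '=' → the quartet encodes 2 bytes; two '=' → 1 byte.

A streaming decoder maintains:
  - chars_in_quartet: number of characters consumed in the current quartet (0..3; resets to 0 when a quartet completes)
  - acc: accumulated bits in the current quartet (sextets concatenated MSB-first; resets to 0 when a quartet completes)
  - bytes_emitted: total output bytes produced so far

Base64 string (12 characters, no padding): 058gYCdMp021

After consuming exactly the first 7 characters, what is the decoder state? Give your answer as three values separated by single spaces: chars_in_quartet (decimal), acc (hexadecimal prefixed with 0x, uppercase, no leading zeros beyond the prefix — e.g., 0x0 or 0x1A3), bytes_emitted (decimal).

Answer: 3 0x1809D 3

Derivation:
After char 0 ('0'=52): chars_in_quartet=1 acc=0x34 bytes_emitted=0
After char 1 ('5'=57): chars_in_quartet=2 acc=0xD39 bytes_emitted=0
After char 2 ('8'=60): chars_in_quartet=3 acc=0x34E7C bytes_emitted=0
After char 3 ('g'=32): chars_in_quartet=4 acc=0xD39F20 -> emit D3 9F 20, reset; bytes_emitted=3
After char 4 ('Y'=24): chars_in_quartet=1 acc=0x18 bytes_emitted=3
After char 5 ('C'=2): chars_in_quartet=2 acc=0x602 bytes_emitted=3
After char 6 ('d'=29): chars_in_quartet=3 acc=0x1809D bytes_emitted=3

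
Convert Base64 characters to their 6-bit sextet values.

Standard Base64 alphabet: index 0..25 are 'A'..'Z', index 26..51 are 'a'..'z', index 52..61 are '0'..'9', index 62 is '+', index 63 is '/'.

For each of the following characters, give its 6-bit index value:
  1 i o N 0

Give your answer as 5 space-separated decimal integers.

Answer: 53 34 40 13 52

Derivation:
'1': 0..9 range, 52 + ord('1') − ord('0') = 53
'i': a..z range, 26 + ord('i') − ord('a') = 34
'o': a..z range, 26 + ord('o') − ord('a') = 40
'N': A..Z range, ord('N') − ord('A') = 13
'0': 0..9 range, 52 + ord('0') − ord('0') = 52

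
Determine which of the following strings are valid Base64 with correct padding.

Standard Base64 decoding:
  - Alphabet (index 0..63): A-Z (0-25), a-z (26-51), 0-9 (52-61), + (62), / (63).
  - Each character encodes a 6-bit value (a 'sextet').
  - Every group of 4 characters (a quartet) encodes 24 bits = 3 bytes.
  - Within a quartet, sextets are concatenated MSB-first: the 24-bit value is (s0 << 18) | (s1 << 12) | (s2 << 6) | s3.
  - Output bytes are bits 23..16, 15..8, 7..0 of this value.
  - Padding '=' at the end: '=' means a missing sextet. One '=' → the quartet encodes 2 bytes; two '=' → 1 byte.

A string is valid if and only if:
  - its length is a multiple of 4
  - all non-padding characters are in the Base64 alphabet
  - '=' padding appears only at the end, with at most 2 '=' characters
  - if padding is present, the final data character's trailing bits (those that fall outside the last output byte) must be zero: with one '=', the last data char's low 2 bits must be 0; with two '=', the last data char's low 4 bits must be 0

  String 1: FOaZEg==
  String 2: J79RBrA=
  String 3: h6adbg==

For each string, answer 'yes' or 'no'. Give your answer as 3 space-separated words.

Answer: yes yes yes

Derivation:
String 1: 'FOaZEg==' → valid
String 2: 'J79RBrA=' → valid
String 3: 'h6adbg==' → valid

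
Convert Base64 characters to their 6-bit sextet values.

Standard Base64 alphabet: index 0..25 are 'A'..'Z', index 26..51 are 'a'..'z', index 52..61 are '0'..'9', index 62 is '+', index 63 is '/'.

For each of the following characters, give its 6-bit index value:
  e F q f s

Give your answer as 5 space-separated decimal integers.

'e': a..z range, 26 + ord('e') − ord('a') = 30
'F': A..Z range, ord('F') − ord('A') = 5
'q': a..z range, 26 + ord('q') − ord('a') = 42
'f': a..z range, 26 + ord('f') − ord('a') = 31
's': a..z range, 26 + ord('s') − ord('a') = 44

Answer: 30 5 42 31 44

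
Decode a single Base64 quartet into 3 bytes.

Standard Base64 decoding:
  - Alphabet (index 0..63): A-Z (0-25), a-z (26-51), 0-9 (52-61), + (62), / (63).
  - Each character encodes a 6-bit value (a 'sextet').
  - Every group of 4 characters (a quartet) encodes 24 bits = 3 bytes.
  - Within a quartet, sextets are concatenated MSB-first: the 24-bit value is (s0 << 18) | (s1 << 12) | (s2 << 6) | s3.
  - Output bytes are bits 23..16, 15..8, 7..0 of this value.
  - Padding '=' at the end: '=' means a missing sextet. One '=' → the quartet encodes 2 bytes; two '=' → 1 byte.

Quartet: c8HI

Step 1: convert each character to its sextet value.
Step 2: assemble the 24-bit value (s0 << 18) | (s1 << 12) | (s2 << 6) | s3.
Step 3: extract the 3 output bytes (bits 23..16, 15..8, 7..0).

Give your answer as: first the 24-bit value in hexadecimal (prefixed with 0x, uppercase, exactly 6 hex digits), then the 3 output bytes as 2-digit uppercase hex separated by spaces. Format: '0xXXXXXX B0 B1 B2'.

Answer: 0x73C1C8 73 C1 C8

Derivation:
Sextets: c=28, 8=60, H=7, I=8
24-bit: (28<<18) | (60<<12) | (7<<6) | 8
      = 0x700000 | 0x03C000 | 0x0001C0 | 0x000008
      = 0x73C1C8
Bytes: (v>>16)&0xFF=73, (v>>8)&0xFF=C1, v&0xFF=C8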